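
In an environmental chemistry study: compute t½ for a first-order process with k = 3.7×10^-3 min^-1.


t½ = ln2/k = 0.693147/(3.7×10^-3 min^-1)
= 187.3 min

187.3 min


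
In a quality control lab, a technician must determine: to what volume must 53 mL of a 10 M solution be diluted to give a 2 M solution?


C1V1 = C2V2
10 × 53 = 2 × V2
V2 = 530/2 = 265.0 mL

265.0 mL


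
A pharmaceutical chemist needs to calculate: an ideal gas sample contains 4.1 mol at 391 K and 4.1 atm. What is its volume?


PV = nRT  (R = 0.08206 L·atm/(mol·K))
V = nRT/P = 4.1×0.08206×391/4.1
= 32.085 L

32.085 L


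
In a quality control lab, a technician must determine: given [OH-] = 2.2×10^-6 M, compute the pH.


pOH = -log10([OH-]) = -log10(2.2×10^-6)
= 6 - log10(2.2) = 5.66
pH = 14 - pOH = 14 - 5.66 = 8.34

8.34


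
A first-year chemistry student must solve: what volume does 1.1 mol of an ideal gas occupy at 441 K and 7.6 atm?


PV = nRT  (R = 0.08206 L·atm/(mol·K))
V = nRT/P = 1.1×0.08206×441/7.6
= 5.238 L

5.238 L


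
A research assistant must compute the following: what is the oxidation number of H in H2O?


H is +1 with nonmetals
Oxidation number: +1

+1


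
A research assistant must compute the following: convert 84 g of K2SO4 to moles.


M(K2SO4) = 174.27 g/mol
n = mass/M = 84/174.27 = 0.482 mol

0.482 mol


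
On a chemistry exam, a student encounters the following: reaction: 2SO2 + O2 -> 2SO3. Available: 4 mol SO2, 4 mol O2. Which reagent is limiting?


Mole ratio available / coefficient:
  SO2: 4/2 = 2.000
  O2: 4/1 = 4.000
Smaller ratio is limiting.

SO2


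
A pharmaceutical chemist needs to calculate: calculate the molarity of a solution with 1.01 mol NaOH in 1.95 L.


M = n/V = 1.01/1.95 = 0.518 mol/L

0.518 M


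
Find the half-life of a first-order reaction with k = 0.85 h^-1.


t½ = ln2/k = 0.693147/(0.85 h^-1)
= 0.8155 h

0.8155 h


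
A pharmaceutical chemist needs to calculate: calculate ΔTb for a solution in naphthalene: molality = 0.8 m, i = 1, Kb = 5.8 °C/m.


ΔTb = Kb × m × i
= 5.8 × 0.8 × 1
= 4.64 °C

4.64 °C


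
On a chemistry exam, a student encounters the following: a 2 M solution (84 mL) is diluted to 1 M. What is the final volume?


C1V1 = C2V2
2 × 84 = 1 × V2
V2 = 168/1 = 168.0 mL

168.0 mL


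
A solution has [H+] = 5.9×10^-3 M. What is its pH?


pH = -log10([H+]) = -log10(5.9×10^-3)
= 3 - log10(5.9)
= 3 - 0.77
= 2.23

2.23


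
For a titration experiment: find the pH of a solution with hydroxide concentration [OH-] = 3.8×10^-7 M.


pOH = -log10([OH-]) = -log10(3.8×10^-7)
= 7 - log10(3.8) = 6.42
pH = 14 - pOH = 14 - 6.42 = 7.58

7.58


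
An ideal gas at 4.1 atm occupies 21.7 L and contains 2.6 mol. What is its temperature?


PV = nRT  (R = 0.08206 L·atm/(mol·K))
T = PV/(nR) = 4.1×21.7/(2.6×0.08206)
= 88.97/0.213356
= 417.00 K

417.00 K


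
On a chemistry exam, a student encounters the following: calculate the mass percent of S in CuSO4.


M(CuSO4) = 1×63.55 + 1×32.07 + 4×16.0 = 159.62 g/mol
Mass of S = 1 × 32.07 = 32.07 g/mol
% S = 32.07/159.62 × 100 = 20.09%

20.09%


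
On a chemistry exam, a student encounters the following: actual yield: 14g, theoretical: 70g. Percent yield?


% yield = actual/theoretical × 100
= 14/70 × 100
= 20.0%

20.0%


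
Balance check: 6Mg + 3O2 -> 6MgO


Equation: 6Mg + 3O2 -> 6MgO
Check atoms: Mg: 6=6, O: 6=6
Balanced

Yes, balanced


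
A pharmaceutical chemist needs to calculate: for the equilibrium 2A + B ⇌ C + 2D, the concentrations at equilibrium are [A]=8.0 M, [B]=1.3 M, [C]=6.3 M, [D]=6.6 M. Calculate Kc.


Kc = [C][D]^2/([A]^2[B])
= (6.3^1 × 6.6^2)/(8.0^2 × 1.3^1)
= 274.428/83.2
= 3.298

3.298


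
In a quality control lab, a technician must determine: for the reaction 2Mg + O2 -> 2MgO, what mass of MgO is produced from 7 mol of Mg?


Mole ratio MgO:Mg = 2:2
n(MgO) = 7 × 2/2 = 7.000 mol
mass = 7.000 × 40.31 = 282.17 g

282.17 g


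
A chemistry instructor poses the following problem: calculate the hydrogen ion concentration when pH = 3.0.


[H+] = 10^(-pH) = 10^(-3.0)
= 1.0×10^-3 M

1.0×10^-3 M


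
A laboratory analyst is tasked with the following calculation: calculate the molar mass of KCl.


M(KCl) = 1×39.1 + 1×35.45
= 39.1 + 35.45
= 74.55 g/mol

74.55 g/mol


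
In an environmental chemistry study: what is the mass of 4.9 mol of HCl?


M(HCl) = 36.46 g/mol
mass = n × M = 4.9 × 36.46 = 178.65 g

178.65 g


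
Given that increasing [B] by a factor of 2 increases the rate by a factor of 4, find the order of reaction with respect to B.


rate ∝ [B]^n
2^n = 4 → n = 2
Order in B: 2

2


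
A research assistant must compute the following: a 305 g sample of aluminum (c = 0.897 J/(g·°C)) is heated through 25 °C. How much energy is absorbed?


q = mcΔT = 305 × 0.897 × 25
= 6839.63 J

6839.63 J


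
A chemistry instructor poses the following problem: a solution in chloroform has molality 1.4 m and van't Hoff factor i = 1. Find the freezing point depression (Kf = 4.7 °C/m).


ΔTf = Kf × m × i
= 4.7 × 1.4 × 1
= 6.58 °C

6.58 °C


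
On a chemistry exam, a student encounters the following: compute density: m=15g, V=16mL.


ρ = mass/volume
= 15/16
= 0.938 g/mL

0.938 g/mL


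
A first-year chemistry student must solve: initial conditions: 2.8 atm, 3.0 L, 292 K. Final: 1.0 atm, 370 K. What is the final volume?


P1V1/T1 = P2V2/T2
V2 = P1V1T2/(T1P2)
= 2.8×3.0×370/(292×1.0)
= 10.644 L

10.644 L


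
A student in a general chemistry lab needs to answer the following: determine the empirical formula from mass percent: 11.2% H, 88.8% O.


Assume 100 g sample. Moles of each element:
  H: 11.2/1.008 = 11.111 mol
  O: 88.8/16.0 = 5.55 mol
Divide by smallest (5.55):
  H: 11.111/5.55 = 2.0
  O: 5.55/5.55 = 1.0
Empirical formula: H2O

H2O


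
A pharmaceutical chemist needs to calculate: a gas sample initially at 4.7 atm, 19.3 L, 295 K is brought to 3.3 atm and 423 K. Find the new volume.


P1V1/T1 = P2V2/T2
V2 = P1V1T2/(T1P2)
= 4.7×19.3×423/(295×3.3)
= 39.415 L

39.415 L


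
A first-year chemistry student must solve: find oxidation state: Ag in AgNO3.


Ag is +1
Oxidation number: +1

+1


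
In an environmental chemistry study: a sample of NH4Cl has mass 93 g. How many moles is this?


M(NH4Cl) = 53.49 g/mol
n = mass/M = 93/53.49 = 1.7386 mol

1.7386 mol


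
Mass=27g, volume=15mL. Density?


ρ = mass/volume
= 27/15
= 1.8 g/mL

1.8 g/mL


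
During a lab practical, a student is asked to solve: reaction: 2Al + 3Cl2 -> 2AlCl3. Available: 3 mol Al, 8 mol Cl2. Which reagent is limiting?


Mole ratio available / coefficient:
  Al: 3/2 = 1.500
  Cl2: 8/3 = 2.667
Smaller ratio is limiting.

Al


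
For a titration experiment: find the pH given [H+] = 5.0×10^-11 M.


pH = -log10([H+]) = -log10(5.0×10^-11)
= 11 - log10(5.0)
= 11 - 0.7
= 10.3

10.3


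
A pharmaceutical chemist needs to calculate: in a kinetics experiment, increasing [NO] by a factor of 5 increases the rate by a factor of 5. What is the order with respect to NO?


rate ∝ [NO]^n
5^n = 5 → n = 1
Order in NO: 1

1


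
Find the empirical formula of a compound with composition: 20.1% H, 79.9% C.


Assume 100 g sample. Moles of each element:
  H: 20.1/1.008 = 19.94 mol
  C: 79.9/12.01 = 6.653 mol
Divide by smallest (6.653):
  H: 19.94/6.653 = 3.0
  C: 6.653/6.653 = 1.0
Empirical formula: CH3

CH3


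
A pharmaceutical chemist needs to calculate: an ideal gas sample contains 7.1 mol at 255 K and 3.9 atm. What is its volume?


PV = nRT  (R = 0.08206 L·atm/(mol·K))
V = nRT/P = 7.1×0.08206×255/3.9
= 38.095 L

38.095 L


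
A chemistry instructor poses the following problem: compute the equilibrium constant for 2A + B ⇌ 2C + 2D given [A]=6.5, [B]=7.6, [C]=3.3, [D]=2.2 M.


Kc = [C]^2[D]^2/([A]^2[B])
= (3.3^2 × 2.2^2)/(6.5^2 × 7.6^1)
= 52.7076/321.1
= 0.1641

0.1641


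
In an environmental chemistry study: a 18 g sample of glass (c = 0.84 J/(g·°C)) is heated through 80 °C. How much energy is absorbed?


q = mcΔT = 18 × 0.84 × 80
= 1209.60 J

1209.60 J


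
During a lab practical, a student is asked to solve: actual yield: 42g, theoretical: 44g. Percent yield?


% yield = actual/theoretical × 100
= 42/44 × 100
= 95.45%

95.45%


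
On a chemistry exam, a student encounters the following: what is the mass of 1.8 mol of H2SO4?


M(H2SO4) = 98.09 g/mol
mass = n × M = 1.8 × 98.09 = 176.56 g

176.56 g


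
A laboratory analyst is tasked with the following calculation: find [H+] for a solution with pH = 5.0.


[H+] = 10^(-pH) = 10^(-5.0)
= 1.0×10^-5 M

1.0×10^-5 M


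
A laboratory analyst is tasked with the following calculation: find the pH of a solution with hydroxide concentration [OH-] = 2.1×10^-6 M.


pOH = -log10([OH-]) = -log10(2.1×10^-6)
= 6 - log10(2.1) = 5.68
pH = 14 - pOH = 14 - 5.68 = 8.32

8.32


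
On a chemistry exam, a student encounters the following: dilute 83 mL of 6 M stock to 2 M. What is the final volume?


C1V1 = C2V2
6 × 83 = 2 × V2
V2 = 498/2 = 249.0 mL

249.0 mL


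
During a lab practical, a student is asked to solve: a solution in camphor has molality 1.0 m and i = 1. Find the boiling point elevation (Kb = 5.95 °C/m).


ΔTb = Kb × m × i
= 5.95 × 1.0 × 1
= 5.95 °C

5.95 °C


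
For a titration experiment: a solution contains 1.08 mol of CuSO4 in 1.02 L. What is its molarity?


M = n/V = 1.08/1.02 = 1.059 mol/L

1.059 M


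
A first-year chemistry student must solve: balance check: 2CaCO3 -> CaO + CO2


Equation: 2CaCO3 -> CaO + CO2
Check atoms: C: 2≠1, Ca: 2≠1, O: 6≠3
Not balanced

No, not balanced


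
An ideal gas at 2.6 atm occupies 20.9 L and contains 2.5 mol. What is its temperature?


PV = nRT  (R = 0.08206 L·atm/(mol·K))
T = PV/(nR) = 2.6×20.9/(2.5×0.08206)
= 54.34/0.205150
= 264.88 K

264.88 K


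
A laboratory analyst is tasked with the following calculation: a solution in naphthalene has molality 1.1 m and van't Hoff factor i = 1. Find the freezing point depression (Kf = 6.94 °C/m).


ΔTf = Kf × m × i
= 6.94 × 1.1 × 1
= 7.634 °C

7.634 °C


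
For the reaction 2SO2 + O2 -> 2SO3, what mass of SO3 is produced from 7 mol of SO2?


Mole ratio SO3:SO2 = 2:2
n(SO3) = 7 × 2/2 = 7.000 mol
mass = 7.000 × 80.07 = 560.49 g

560.49 g


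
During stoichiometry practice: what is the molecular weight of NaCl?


M(NaCl) = 1×22.99 + 1×35.45
= 22.99 + 35.45
= 58.44 g/mol

58.44 g/mol


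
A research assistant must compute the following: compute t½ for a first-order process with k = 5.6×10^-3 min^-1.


t½ = ln2/k = 0.693147/(5.6×10^-3 min^-1)
= 123.8 min

123.8 min


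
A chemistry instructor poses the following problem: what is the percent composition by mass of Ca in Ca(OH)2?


M(Ca(OH)2) = 1×40.08 + 2×16.0 + 2×1.008 = 74.096 g/mol
Mass of Ca = 1 × 40.08 = 40.08 g/mol
% Ca = 40.08/74.096 × 100 = 54.09%

54.09%


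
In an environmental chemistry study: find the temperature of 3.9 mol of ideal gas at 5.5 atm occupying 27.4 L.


PV = nRT  (R = 0.08206 L·atm/(mol·K))
T = PV/(nR) = 5.5×27.4/(3.9×0.08206)
= 150.70/0.320034
= 470.89 K

470.89 K


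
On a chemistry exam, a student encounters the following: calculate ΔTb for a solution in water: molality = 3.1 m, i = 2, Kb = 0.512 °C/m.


ΔTb = Kb × m × i
= 0.512 × 3.1 × 2
= 3.1744 °C

3.1744 °C


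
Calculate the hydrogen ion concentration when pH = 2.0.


[H+] = 10^(-pH) = 10^(-2.0)
= 1.0×10^-2 M

1.0×10^-2 M


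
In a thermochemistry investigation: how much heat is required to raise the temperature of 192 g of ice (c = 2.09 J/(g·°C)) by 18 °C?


q = mcΔT = 192 × 2.09 × 18
= 7223.04 J

7223.04 J


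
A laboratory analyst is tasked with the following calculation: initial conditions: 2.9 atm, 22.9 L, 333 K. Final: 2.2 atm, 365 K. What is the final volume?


P1V1/T1 = P2V2/T2
V2 = P1V1T2/(T1P2)
= 2.9×22.9×365/(333×2.2)
= 33.087 L

33.087 L


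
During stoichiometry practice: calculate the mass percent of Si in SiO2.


M(SiO2) = 1×28.09 + 2×16.0 = 60.09 g/mol
Mass of Si = 1 × 28.09 = 28.09 g/mol
% Si = 28.09/60.09 × 100 = 46.75%

46.75%


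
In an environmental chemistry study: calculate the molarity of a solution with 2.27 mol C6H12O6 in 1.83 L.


M = n/V = 2.27/1.83 = 1.240 mol/L

1.240 M


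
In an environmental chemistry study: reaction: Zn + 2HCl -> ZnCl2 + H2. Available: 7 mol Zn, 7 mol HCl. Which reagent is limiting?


Mole ratio available / coefficient:
  Zn: 7/1 = 7.000
  HCl: 7/2 = 3.500
Smaller ratio is limiting.

HCl


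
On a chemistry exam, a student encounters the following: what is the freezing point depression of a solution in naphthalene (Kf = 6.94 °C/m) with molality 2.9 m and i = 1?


ΔTf = Kf × m × i
= 6.94 × 2.9 × 1
= 20.126 °C

20.126 °C


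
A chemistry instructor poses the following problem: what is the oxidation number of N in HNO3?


(+1) + x + 3(-2) = 0, so x = +5
Oxidation number: +5

+5


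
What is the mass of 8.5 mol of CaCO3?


M(CaCO3) = 100.09 g/mol
mass = n × M = 8.5 × 100.09 = 850.77 g

850.77 g


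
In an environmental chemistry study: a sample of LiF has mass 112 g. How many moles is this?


M(LiF) = 25.94 g/mol
n = mass/M = 112/25.94 = 4.3177 mol

4.3177 mol


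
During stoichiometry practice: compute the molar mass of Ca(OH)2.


M(Ca(OH)2) = 1×40.08 + 2×16.0 + 2×1.008
= 40.08 + 32.0 + 2.02
= 74.1 g/mol

74.1 g/mol


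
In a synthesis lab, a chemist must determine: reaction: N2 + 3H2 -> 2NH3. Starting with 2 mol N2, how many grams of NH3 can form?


Mole ratio NH3:N2 = 2:1
n(NH3) = 2 × 2/1 = 4.000 mol
mass = 4.000 × 17.03 = 68.12 g

68.12 g


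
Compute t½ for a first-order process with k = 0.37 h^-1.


t½ = ln2/k = 0.693147/(0.37 h^-1)
= 1.873 h

1.873 h


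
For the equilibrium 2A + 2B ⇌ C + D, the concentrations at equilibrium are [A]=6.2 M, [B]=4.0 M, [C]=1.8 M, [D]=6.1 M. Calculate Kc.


Kc = [C][D]/([A]^2[B]^2)
= (1.8^1 × 6.1^1)/(6.2^2 × 4.0^2)
= 10.98/615.04
= 0.01785

0.01785


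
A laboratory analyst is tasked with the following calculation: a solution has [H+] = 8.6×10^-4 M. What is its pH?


pH = -log10([H+]) = -log10(8.6×10^-4)
= 4 - log10(8.6)
= 4 - 0.93
= 3.07

3.07


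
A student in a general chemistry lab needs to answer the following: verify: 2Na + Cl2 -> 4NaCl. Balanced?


Equation: 2Na + Cl2 -> 4NaCl
Check atoms: Cl: 2≠4, Na: 2≠4
Not balanced

No, not balanced


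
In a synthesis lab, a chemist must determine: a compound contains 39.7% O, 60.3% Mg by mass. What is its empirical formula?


Assume 100 g sample. Moles of each element:
  O: 39.7/16.0 = 2.481 mol
  Mg: 60.3/24.31 = 2.48 mol
Divide by smallest (2.48):
  O: 2.481/2.48 = 1.0
  Mg: 2.48/2.48 = 1.0
Empirical formula: MgO

MgO


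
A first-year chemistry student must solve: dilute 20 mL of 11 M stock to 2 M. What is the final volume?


C1V1 = C2V2
11 × 20 = 2 × V2
V2 = 220/2 = 110.0 mL

110.0 mL


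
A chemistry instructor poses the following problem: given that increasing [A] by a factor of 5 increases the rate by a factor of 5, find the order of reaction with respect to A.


rate ∝ [A]^n
5^n = 5 → n = 1
Order in A: 1

1


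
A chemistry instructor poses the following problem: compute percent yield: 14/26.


% yield = actual/theoretical × 100
= 14/26 × 100
= 53.85%

53.85%


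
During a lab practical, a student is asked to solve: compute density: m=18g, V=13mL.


ρ = mass/volume
= 18/13
= 1.385 g/mL

1.385 g/mL


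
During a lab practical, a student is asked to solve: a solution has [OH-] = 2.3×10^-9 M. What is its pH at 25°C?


pOH = -log10([OH-]) = -log10(2.3×10^-9)
= 9 - log10(2.3) = 8.64
pH = 14 - pOH = 14 - 8.64 = 5.36

5.36


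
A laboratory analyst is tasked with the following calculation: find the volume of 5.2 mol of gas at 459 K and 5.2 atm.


PV = nRT  (R = 0.08206 L·atm/(mol·K))
V = nRT/P = 5.2×0.08206×459/5.2
= 37.666 L

37.666 L


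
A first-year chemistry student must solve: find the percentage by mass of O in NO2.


M(NO2) = 1×14.01 + 2×16.0 = 46.01 g/mol
Mass of O = 2 × 16.0 = 32.00 g/mol
% O = 32.00/46.01 × 100 = 69.55%

69.55%


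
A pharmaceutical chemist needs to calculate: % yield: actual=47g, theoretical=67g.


% yield = actual/theoretical × 100
= 47/67 × 100
= 70.15%

70.15%


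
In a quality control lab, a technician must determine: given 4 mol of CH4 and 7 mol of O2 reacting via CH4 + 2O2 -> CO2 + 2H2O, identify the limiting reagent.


Mole ratio available / coefficient:
  CH4: 4/1 = 4.000
  O2: 7/2 = 3.500
Smaller ratio is limiting.

O2


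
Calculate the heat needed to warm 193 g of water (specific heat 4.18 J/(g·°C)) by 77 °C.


q = mcΔT = 193 × 4.18 × 77
= 62118.98 J

62118.98 J


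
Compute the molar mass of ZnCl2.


M(ZnCl2) = 1×65.38 + 2×35.45
= 65.38 + 70.9
= 136.28 g/mol

136.28 g/mol


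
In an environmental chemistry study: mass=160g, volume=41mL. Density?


ρ = mass/volume
= 160/41
= 3.902 g/mL

3.902 g/mL


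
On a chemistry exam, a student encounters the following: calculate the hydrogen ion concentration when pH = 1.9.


[H+] = 10^(-pH) = 10^(-1.9)
= 1.26×10^-2 M

1.26×10^-2 M


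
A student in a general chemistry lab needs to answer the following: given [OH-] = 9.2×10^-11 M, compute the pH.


pOH = -log10([OH-]) = -log10(9.2×10^-11)
= 11 - log10(9.2) = 10.04
pH = 14 - pOH = 14 - 10.04 = 3.96

3.96


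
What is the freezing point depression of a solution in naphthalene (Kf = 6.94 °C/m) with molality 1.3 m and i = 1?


ΔTf = Kf × m × i
= 6.94 × 1.3 × 1
= 9.022 °C

9.022 °C


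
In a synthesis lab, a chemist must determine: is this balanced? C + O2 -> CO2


Equation: C + O2 -> CO2
Check atoms: C: 1=1, O: 2=2
Balanced

Yes, balanced


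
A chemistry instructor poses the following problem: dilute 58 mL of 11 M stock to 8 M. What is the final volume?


C1V1 = C2V2
11 × 58 = 8 × V2
V2 = 638/8 = 79.75 mL

79.75 mL


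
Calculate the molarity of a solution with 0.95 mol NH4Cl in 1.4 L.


M = n/V = 0.95/1.4 = 0.679 mol/L

0.679 M


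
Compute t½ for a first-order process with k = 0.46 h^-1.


t½ = ln2/k = 0.693147/(0.46 h^-1)
= 1.507 h

1.507 h


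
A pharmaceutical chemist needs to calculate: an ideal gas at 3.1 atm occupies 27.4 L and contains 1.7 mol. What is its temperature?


PV = nRT  (R = 0.08206 L·atm/(mol·K))
T = PV/(nR) = 3.1×27.4/(1.7×0.08206)
= 84.94/0.139502
= 608.88 K

608.88 K


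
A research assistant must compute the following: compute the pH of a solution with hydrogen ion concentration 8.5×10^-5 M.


pH = -log10([H+]) = -log10(8.5×10^-5)
= 5 - log10(8.5)
= 5 - 0.93
= 4.07

4.07


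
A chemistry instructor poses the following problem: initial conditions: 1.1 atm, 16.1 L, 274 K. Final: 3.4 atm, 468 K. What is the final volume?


P1V1/T1 = P2V2/T2
V2 = P1V1T2/(T1P2)
= 1.1×16.1×468/(274×3.4)
= 8.897 L

8.897 L


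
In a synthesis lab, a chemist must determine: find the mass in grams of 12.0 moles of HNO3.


M(HNO3) = 63.02 g/mol
mass = n × M = 12.0 × 63.02 = 756.24 g

756.24 g


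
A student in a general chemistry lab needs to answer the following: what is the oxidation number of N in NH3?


x + 3(+1) = 0, so x = -3
Oxidation number: -3

-3


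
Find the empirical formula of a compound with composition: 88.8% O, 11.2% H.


Assume 100 g sample. Moles of each element:
  O: 88.8/16.0 = 5.55 mol
  H: 11.2/1.008 = 11.111 mol
Divide by smallest (5.55):
  O: 5.55/5.55 = 1.0
  H: 11.111/5.55 = 2.0
Empirical formula: H2O

H2O


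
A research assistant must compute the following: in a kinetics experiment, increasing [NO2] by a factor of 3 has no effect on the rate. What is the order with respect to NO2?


rate ∝ [NO2]^n
rate ∝ [NO2]^0
Order in NO2: 0

0


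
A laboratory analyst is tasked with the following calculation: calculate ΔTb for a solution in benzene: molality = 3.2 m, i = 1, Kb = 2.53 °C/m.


ΔTb = Kb × m × i
= 2.53 × 3.2 × 1
= 8.096 °C

8.096 °C


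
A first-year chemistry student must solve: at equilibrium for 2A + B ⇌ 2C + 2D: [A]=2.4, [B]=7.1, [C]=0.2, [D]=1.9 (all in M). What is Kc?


Kc = [C]^2[D]^2/([A]^2[B])
= (0.2^2 × 1.9^2)/(2.4^2 × 7.1^1)
= 0.1444/40.896
= 0.003531

0.003531


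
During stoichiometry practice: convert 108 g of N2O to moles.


M(N2O) = 44.02 g/mol
n = mass/M = 108/44.02 = 2.4534 mol

2.4534 mol


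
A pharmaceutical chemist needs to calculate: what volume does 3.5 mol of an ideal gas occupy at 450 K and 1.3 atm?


PV = nRT  (R = 0.08206 L·atm/(mol·K))
V = nRT/P = 3.5×0.08206×450/1.3
= 99.419 L

99.419 L


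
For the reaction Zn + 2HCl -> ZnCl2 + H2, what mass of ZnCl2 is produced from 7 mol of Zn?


Mole ratio ZnCl2:Zn = 1:1
n(ZnCl2) = 7 × 1/1 = 7.000 mol
mass = 7.000 × 136.28 = 953.96 g

953.96 g


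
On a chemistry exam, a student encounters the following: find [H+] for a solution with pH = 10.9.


[H+] = 10^(-pH) = 10^(-10.9)
= 1.26×10^-11 M

1.26×10^-11 M


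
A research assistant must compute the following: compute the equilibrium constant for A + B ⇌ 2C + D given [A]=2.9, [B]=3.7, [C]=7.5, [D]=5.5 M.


Kc = [C]^2[D]/([A][B])
= (7.5^2 × 5.5^1)/(2.9^1 × 3.7^1)
= 309.375/10.73
= 28.83

28.83


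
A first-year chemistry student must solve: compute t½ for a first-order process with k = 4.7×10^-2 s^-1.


t½ = ln2/k = 0.693147/(4.7×10^-2 s^-1)
= 14.75 s

14.75 s


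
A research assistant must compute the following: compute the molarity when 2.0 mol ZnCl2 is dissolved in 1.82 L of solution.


M = n/V = 2.0/1.82 = 1.099 mol/L

1.099 M


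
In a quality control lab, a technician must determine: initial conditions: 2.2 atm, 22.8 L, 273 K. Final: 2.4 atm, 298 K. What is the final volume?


P1V1/T1 = P2V2/T2
V2 = P1V1T2/(T1P2)
= 2.2×22.8×298/(273×2.4)
= 22.814 L

22.814 L


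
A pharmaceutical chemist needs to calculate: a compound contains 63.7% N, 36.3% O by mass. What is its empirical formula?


Assume 100 g sample. Moles of each element:
  N: 63.7/14.01 = 4.547 mol
  O: 36.3/16.0 = 2.269 mol
Divide by smallest (2.269):
  N: 4.547/2.269 = 2.0
  O: 2.269/2.269 = 1.0
Empirical formula: N2O

N2O


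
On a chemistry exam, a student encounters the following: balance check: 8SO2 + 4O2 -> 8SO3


Equation: 8SO2 + 4O2 -> 8SO3
Check atoms: O: 24=24, S: 8=8
Balanced

Yes, balanced


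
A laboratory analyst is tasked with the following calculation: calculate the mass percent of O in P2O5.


M(P2O5) = 2×30.97 + 5×16.0 = 141.94 g/mol
Mass of O = 5 × 16.0 = 80.00 g/mol
% O = 80.00/141.94 × 100 = 56.36%

56.36%


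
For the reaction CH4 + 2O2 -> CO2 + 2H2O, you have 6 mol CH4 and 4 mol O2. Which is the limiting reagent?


Mole ratio available / coefficient:
  CH4: 6/1 = 6.000
  O2: 4/2 = 2.000
Smaller ratio is limiting.

O2


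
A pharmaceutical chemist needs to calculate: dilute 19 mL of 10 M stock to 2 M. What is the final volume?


C1V1 = C2V2
10 × 19 = 2 × V2
V2 = 190/2 = 95.0 mL

95.0 mL


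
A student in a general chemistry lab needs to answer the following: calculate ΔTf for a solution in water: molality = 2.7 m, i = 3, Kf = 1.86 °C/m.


ΔTf = Kf × m × i
= 1.86 × 2.7 × 3
= 15.066 °C

15.066 °C


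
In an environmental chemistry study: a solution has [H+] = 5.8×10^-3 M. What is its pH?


pH = -log10([H+]) = -log10(5.8×10^-3)
= 3 - log10(5.8)
= 3 - 0.76
= 2.24

2.24


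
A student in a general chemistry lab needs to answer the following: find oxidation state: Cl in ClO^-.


x + (-2) = -1, so x = +1
Oxidation number: +1

+1


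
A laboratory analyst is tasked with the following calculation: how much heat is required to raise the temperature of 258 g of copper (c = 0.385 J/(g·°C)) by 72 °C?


q = mcΔT = 258 × 0.385 × 72
= 7151.76 J

7151.76 J


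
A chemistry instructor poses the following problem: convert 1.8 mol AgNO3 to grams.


M(AgNO3) = 169.88 g/mol
mass = n × M = 1.8 × 169.88 = 305.78 g

305.78 g


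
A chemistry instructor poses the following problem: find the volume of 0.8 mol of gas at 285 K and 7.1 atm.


PV = nRT  (R = 0.08206 L·atm/(mol·K))
V = nRT/P = 0.8×0.08206×285/7.1
= 2.635 L

2.635 L


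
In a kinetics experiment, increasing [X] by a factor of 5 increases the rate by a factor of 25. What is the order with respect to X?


rate ∝ [X]^n
5^n = 25 → n = 2
Order in X: 2

2


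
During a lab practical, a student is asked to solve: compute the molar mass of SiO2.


M(SiO2) = 1×28.09 + 2×16.0
= 28.09 + 32.0
= 60.09 g/mol

60.09 g/mol


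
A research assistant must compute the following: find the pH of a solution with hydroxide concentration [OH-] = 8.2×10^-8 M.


pOH = -log10([OH-]) = -log10(8.2×10^-8)
= 8 - log10(8.2) = 7.09
pH = 14 - pOH = 14 - 7.09 = 6.91

6.91


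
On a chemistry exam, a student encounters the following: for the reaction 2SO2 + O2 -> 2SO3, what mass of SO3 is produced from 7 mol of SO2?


Mole ratio SO3:SO2 = 2:2
n(SO3) = 7 × 2/2 = 7.000 mol
mass = 7.000 × 80.07 = 560.49 g

560.49 g


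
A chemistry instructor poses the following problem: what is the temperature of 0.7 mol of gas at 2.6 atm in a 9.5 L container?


PV = nRT  (R = 0.08206 L·atm/(mol·K))
T = PV/(nR) = 2.6×9.5/(0.7×0.08206)
= 24.70/0.057442
= 430.00 K

430.00 K


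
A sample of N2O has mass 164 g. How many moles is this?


M(N2O) = 44.02 g/mol
n = mass/M = 164/44.02 = 3.7256 mol

3.7256 mol


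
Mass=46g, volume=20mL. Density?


ρ = mass/volume
= 46/20
= 2.3 g/mL

2.3 g/mL


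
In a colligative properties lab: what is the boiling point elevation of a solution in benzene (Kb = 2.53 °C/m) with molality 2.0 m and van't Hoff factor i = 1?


ΔTb = Kb × m × i
= 2.53 × 2.0 × 1
= 5.06 °C

5.06 °C


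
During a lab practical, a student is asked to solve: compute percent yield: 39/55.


% yield = actual/theoretical × 100
= 39/55 × 100
= 70.91%

70.91%


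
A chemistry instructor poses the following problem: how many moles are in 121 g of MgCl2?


M(MgCl2) = 95.21 g/mol
n = mass/M = 121/95.21 = 1.2709 mol

1.2709 mol


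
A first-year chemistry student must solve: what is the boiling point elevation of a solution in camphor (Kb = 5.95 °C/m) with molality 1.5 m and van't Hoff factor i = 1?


ΔTb = Kb × m × i
= 5.95 × 1.5 × 1
= 8.925 °C

8.925 °C


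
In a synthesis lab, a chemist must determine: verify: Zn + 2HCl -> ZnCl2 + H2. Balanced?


Equation: Zn + 2HCl -> ZnCl2 + H2
Check atoms: Cl: 2=2, H: 2=2, Zn: 1=1
Balanced

Yes, balanced


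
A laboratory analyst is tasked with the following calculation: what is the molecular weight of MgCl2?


M(MgCl2) = 1×24.31 + 2×35.45
= 24.31 + 70.9
= 95.21 g/mol

95.21 g/mol


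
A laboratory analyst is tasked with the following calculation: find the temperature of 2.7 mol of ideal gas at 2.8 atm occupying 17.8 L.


PV = nRT  (R = 0.08206 L·atm/(mol·K))
T = PV/(nR) = 2.8×17.8/(2.7×0.08206)
= 49.84/0.221562
= 224.95 K

224.95 K


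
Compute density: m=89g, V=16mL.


ρ = mass/volume
= 89/16
= 5.562 g/mL

5.562 g/mL


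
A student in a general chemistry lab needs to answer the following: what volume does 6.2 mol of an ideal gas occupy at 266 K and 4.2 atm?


PV = nRT  (R = 0.08206 L·atm/(mol·K))
V = nRT/P = 6.2×0.08206×266/4.2
= 32.222 L

32.222 L


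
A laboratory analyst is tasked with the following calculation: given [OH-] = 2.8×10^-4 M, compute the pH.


pOH = -log10([OH-]) = -log10(2.8×10^-4)
= 4 - log10(2.8) = 3.55
pH = 14 - pOH = 14 - 3.55 = 10.45

10.45


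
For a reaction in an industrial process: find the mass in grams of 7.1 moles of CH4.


M(CH4) = 16.04 g/mol
mass = n × M = 7.1 × 16.04 = 113.88 g

113.88 g


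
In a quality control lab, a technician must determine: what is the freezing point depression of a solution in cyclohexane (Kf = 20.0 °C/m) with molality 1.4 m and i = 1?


ΔTf = Kf × m × i
= 20.0 × 1.4 × 1
= 28.0 °C

28.0 °C


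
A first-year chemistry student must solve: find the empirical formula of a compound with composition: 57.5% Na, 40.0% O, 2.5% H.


Assume 100 g sample. Moles of each element:
  Na: 57.5/22.99 = 2.501 mol
  O: 40.0/16.0 = 2.5 mol
  H: 2.5/1.008 = 2.48 mol
Divide by smallest (2.48):
  Na: 2.501/2.48 = 1.01
  O: 2.5/2.48 = 1.01
  H: 2.48/2.48 = 1.0
Empirical formula: NaOH

NaOH


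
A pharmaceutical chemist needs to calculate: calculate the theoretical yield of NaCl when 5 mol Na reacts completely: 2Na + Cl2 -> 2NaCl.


Mole ratio NaCl:Na = 2:2
n(NaCl) = 5 × 2/2 = 5.000 mol
mass = 5.000 × 58.44 = 292.2 g

292.2 g


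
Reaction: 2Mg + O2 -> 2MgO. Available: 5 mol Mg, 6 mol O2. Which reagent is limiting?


Mole ratio available / coefficient:
  Mg: 5/2 = 2.500
  O2: 6/1 = 6.000
Smaller ratio is limiting.

Mg


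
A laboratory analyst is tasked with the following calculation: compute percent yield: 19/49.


% yield = actual/theoretical × 100
= 19/49 × 100
= 38.78%

38.78%


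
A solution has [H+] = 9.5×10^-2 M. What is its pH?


pH = -log10([H+]) = -log10(9.5×10^-2)
= 2 - log10(9.5)
= 2 - 0.98
= 1.02

1.02


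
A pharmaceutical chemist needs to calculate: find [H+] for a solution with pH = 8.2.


[H+] = 10^(-pH) = 10^(-8.2)
= 6.31×10^-9 M

6.31×10^-9 M


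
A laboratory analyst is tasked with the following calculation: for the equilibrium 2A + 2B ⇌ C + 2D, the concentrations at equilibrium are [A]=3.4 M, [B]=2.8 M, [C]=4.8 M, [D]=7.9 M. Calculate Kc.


Kc = [C][D]^2/([A]^2[B]^2)
= (4.8^1 × 7.9^2)/(3.4^2 × 2.8^2)
= 299.568/90.6304
= 3.305

3.305


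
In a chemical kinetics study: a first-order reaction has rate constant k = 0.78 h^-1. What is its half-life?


t½ = ln2/k = 0.693147/(0.78 h^-1)
= 0.8887 h

0.8887 h


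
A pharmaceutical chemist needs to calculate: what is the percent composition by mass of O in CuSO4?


M(CuSO4) = 1×63.55 + 1×32.07 + 4×16.0 = 159.62 g/mol
Mass of O = 4 × 16.0 = 64.00 g/mol
% O = 64.00/159.62 × 100 = 40.10%

40.10%


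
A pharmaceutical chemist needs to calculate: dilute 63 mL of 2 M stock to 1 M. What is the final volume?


C1V1 = C2V2
2 × 63 = 1 × V2
V2 = 126/1 = 126.0 mL

126.0 mL


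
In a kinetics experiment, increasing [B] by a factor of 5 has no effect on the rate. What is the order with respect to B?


rate ∝ [B]^n
rate ∝ [B]^0
Order in B: 0

0


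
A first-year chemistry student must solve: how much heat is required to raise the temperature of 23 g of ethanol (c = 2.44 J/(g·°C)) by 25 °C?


q = mcΔT = 23 × 2.44 × 25
= 1403.00 J

1403.00 J


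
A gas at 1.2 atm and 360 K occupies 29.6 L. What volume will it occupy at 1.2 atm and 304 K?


P1V1/T1 = P2V2/T2
V2 = P1V1T2/(T1P2)
= 1.2×29.6×304/(360×1.2)
= 24.996 L

24.996 L


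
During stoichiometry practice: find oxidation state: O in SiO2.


O is usually -2
Oxidation number: -2

-2


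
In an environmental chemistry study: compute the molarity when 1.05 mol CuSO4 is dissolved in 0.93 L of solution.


M = n/V = 1.05/0.93 = 1.129 mol/L

1.129 M


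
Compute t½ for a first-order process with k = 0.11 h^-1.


t½ = ln2/k = 0.693147/(0.11 h^-1)
= 6.301 h

6.301 h


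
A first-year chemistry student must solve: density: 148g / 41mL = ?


ρ = mass/volume
= 148/41
= 3.61 g/mL

3.61 g/mL


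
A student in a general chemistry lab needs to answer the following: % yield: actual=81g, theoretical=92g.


% yield = actual/theoretical × 100
= 81/92 × 100
= 88.04%

88.04%


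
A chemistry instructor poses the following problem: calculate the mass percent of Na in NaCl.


M(NaCl) = 1×22.99 + 1×35.45 = 58.44 g/mol
Mass of Na = 1 × 22.99 = 22.99 g/mol
% Na = 22.99/58.44 × 100 = 39.34%

39.34%


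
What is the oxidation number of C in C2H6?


2x + 6(+1) = 0, so x = -3
Oxidation number: -3

-3


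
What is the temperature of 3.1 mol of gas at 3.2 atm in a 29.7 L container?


PV = nRT  (R = 0.08206 L·atm/(mol·K))
T = PV/(nR) = 3.2×29.7/(3.1×0.08206)
= 95.04/0.254386
= 373.61 K

373.61 K


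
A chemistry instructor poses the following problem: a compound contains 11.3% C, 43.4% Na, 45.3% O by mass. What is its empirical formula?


Assume 100 g sample. Moles of each element:
  C: 11.3/12.01 = 0.941 mol
  Na: 43.4/22.99 = 1.888 mol
  O: 45.3/16.0 = 2.831 mol
Divide by smallest (0.941):
  C: 0.941/0.941 = 1.0
  Na: 1.888/0.941 = 2.01
  O: 2.831/0.941 = 3.01
Empirical formula: Na2CO3

Na2CO3


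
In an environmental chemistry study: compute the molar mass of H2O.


M(H2O) = 2×1.008 + 1×16.0
= 2.02 + 16.0
= 18.02 g/mol

18.02 g/mol


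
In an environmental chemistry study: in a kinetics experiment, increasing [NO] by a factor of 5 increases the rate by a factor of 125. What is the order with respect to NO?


rate ∝ [NO]^n
5^n = 125 → n = 3
Order in NO: 3

3


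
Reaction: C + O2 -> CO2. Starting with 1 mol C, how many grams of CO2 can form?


Mole ratio CO2:C = 1:1
n(CO2) = 1 × 1/1 = 1.000 mol
mass = 1.000 × 44.01 = 44.01 g

44.01 g


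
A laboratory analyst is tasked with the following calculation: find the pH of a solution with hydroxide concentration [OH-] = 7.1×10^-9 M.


pOH = -log10([OH-]) = -log10(7.1×10^-9)
= 9 - log10(7.1) = 8.15
pH = 14 - pOH = 14 - 8.15 = 5.85

5.85


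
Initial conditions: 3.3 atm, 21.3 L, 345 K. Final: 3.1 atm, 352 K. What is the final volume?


P1V1/T1 = P2V2/T2
V2 = P1V1T2/(T1P2)
= 3.3×21.3×352/(345×3.1)
= 23.134 L

23.134 L


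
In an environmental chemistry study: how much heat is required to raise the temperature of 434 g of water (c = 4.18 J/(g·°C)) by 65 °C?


q = mcΔT = 434 × 4.18 × 65
= 117917.80 J

117917.80 J


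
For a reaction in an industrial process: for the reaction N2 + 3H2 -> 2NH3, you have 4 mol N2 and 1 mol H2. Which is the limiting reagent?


Mole ratio available / coefficient:
  N2: 4/1 = 4.000
  H2: 1/3 = 0.333
Smaller ratio is limiting.

H2


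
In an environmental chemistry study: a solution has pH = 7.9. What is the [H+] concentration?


[H+] = 10^(-pH) = 10^(-7.9)
= 1.26×10^-8 M

1.26×10^-8 M


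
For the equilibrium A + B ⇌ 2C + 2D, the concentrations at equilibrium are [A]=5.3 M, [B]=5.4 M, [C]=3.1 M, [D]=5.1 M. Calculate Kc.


Kc = [C]^2[D]^2/([A][B])
= (3.1^2 × 5.1^2)/(5.3^1 × 5.4^1)
= 249.9561/28.62
= 8.734

8.734


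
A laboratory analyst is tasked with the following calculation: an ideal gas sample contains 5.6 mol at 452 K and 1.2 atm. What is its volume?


PV = nRT  (R = 0.08206 L·atm/(mol·K))
V = nRT/P = 5.6×0.08206×452/1.2
= 173.092 L

173.092 L


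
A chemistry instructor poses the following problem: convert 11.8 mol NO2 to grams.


M(NO2) = 46.01 g/mol
mass = n × M = 11.8 × 46.01 = 542.92 g

542.92 g


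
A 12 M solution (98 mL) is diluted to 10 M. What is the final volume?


C1V1 = C2V2
12 × 98 = 10 × V2
V2 = 1176/10 = 117.6 mL

117.6 mL


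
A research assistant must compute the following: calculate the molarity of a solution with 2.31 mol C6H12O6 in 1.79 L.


M = n/V = 2.31/1.79 = 1.291 mol/L

1.291 M


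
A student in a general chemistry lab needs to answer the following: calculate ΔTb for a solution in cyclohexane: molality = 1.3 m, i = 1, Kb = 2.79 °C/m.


ΔTb = Kb × m × i
= 2.79 × 1.3 × 1
= 3.627 °C

3.627 °C


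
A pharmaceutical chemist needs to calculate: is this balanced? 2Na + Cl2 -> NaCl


Equation: 2Na + Cl2 -> NaCl
Check atoms: Cl: 2≠1, Na: 2≠1
Not balanced

No, not balanced


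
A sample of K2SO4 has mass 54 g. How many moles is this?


M(K2SO4) = 174.27 g/mol
n = mass/M = 54/174.27 = 0.3099 mol

0.3099 mol


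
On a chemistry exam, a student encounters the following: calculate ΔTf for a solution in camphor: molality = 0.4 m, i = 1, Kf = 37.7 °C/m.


ΔTf = Kf × m × i
= 37.7 × 0.4 × 1
= 15.08 °C

15.08 °C


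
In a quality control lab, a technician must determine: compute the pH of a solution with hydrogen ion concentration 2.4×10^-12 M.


pH = -log10([H+]) = -log10(2.4×10^-12)
= 12 - log10(2.4)
= 12 - 0.38
= 11.62

11.62


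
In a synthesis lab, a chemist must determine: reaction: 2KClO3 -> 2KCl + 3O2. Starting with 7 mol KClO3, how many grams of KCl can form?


Mole ratio KCl:KClO3 = 2:2
n(KCl) = 7 × 2/2 = 7.000 mol
mass = 7.000 × 74.55 = 521.85 g

521.85 g


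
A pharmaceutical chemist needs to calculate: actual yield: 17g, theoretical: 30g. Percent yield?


% yield = actual/theoretical × 100
= 17/30 × 100
= 56.67%

56.67%


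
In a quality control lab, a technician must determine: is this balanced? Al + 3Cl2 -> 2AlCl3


Equation: Al + 3Cl2 -> 2AlCl3
Check atoms: Al: 1≠2, Cl: 6=6
Not balanced

No, not balanced


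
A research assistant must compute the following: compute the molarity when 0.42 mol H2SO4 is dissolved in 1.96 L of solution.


M = n/V = 0.42/1.96 = 0.214 mol/L

0.214 M


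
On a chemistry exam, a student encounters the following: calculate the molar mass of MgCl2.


M(MgCl2) = 1×24.31 + 2×35.45
= 24.31 + 70.9
= 95.21 g/mol

95.21 g/mol


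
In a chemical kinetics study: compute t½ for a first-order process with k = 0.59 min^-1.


t½ = ln2/k = 0.693147/(0.59 min^-1)
= 1.175 min

1.175 min


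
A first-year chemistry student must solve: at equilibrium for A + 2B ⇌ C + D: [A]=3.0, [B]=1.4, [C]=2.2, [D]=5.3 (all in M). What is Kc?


Kc = [C][D]/([A][B]^2)
= (2.2^1 × 5.3^1)/(3.0^1 × 1.4^2)
= 11.66/5.88
= 1.983

1.983


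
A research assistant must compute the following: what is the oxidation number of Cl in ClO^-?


x + (-2) = -1, so x = +1
Oxidation number: +1

+1


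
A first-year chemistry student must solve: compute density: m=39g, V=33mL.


ρ = mass/volume
= 39/33
= 1.182 g/mL

1.182 g/mL


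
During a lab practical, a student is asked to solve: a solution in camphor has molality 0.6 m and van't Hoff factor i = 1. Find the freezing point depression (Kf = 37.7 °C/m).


ΔTf = Kf × m × i
= 37.7 × 0.6 × 1
= 22.62 °C

22.62 °C


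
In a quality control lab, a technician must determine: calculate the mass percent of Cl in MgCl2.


M(MgCl2) = 1×24.31 + 2×35.45 = 95.21 g/mol
Mass of Cl = 2 × 35.45 = 70.90 g/mol
% Cl = 70.90/95.21 × 100 = 74.47%

74.47%


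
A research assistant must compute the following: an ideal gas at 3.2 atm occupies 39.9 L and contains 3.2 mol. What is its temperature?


PV = nRT  (R = 0.08206 L·atm/(mol·K))
T = PV/(nR) = 3.2×39.9/(3.2×0.08206)
= 127.68/0.262592
= 486.23 K

486.23 K


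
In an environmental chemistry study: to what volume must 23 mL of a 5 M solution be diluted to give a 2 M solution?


C1V1 = C2V2
5 × 23 = 2 × V2
V2 = 115/2 = 57.5 mL

57.5 mL


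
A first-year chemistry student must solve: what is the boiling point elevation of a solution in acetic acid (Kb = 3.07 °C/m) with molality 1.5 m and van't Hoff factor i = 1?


ΔTb = Kb × m × i
= 3.07 × 1.5 × 1
= 4.605 °C

4.605 °C


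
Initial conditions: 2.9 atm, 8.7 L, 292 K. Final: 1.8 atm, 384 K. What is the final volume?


P1V1/T1 = P2V2/T2
V2 = P1V1T2/(T1P2)
= 2.9×8.7×384/(292×1.8)
= 18.433 L

18.433 L


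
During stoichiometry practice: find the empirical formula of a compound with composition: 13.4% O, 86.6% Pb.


Assume 100 g sample. Moles of each element:
  O: 13.4/16.0 = 0.838 mol
  Pb: 86.6/207.2 = 0.418 mol
Divide by smallest (0.418):
  O: 0.838/0.418 = 2.0
  Pb: 0.418/0.418 = 1.0
Empirical formula: PbO2

PbO2
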